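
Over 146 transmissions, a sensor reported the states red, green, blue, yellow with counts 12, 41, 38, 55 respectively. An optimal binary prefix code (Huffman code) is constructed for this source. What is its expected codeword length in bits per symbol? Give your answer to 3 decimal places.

1.966 bits/symbol

Probabilities are the counts divided by 146.
Repeatedly combine the two least-probable nodes; the expected code length is the sum of the merged weights.
merge 6/73 + 19/73 → 25/73
merge 41/146 + 25/73 → 91/146
merge 55/146 + 91/146 → 1
L = 25/73 + 91/146 + 1 = 287/146 ≈ 1.966 bits/symbol.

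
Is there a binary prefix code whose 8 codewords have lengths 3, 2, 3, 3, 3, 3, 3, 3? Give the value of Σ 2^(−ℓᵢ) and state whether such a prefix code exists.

1.125; no

With common denominator 2^3 = 8: Σ 2^(−ℓᵢ) = 1/8 + 2/8 + 1/8 + 1/8 + 1/8 + 1/8 + 1/8 + 1/8 = 9/8 = 1.125.
Kraft's inequality requires Σ ≤ 1; here Σ = 1.125 > 1, so no such prefix code exists.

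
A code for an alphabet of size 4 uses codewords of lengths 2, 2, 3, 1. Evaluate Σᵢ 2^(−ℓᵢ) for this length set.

1.125

With common denominator 2^3 = 8: Σ 2^(−ℓᵢ) = 2/8 + 2/8 + 1/8 + 4/8 = 9/8 = 1.125.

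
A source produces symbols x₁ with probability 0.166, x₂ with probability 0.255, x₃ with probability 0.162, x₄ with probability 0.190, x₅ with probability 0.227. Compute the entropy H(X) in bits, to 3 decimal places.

H = −Σ pᵢ log₂ pᵢ.
−0.166·log₂(0.166) = 0.4301
−0.255·log₂(0.255) = 0.5027
−0.162·log₂(0.162) = 0.4254
−0.190·log₂(0.190) = 0.4552
−0.227·log₂(0.227) = 0.4856
Sum ≈ 2.2990 → 2.299 bits.

2.299 bits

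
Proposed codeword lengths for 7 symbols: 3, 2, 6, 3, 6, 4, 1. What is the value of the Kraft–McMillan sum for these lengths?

1.09375

With common denominator 2^6 = 64: Σ 2^(−ℓᵢ) = 8/64 + 16/64 + 1/64 + 8/64 + 1/64 + 4/64 + 32/64 = 70/64 = 1.09375.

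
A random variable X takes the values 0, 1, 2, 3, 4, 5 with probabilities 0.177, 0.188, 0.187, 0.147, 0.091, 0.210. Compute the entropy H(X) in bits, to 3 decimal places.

2.542 bits

H = −Σ pᵢ log₂ pᵢ.
−0.177·log₂(0.177) = 0.4422
−0.188·log₂(0.188) = 0.4533
−0.187·log₂(0.187) = 0.4523
−0.147·log₂(0.147) = 0.4066
−0.091·log₂(0.091) = 0.3147
−0.210·log₂(0.210) = 0.4728
Sum ≈ 2.5419 → 2.542 bits.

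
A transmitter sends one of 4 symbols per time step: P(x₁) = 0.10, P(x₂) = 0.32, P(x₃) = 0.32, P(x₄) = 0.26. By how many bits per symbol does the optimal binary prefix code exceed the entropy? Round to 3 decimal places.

0.110 bits

Entropy H = −Σ p log₂ p ≈ 1.8895 bits.
Huffman merges: 1/10+13/50→9/25; 8/25+8/25→16/25; 9/25+16/25→1. L = 2 ≈ 2.0000.
L − H = 2.0000 − 1.8895 = 0.110 bits.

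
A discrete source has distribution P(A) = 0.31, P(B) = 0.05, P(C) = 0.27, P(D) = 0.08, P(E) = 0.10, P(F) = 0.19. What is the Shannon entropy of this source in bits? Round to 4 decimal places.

H = −Σ pᵢ log₂ pᵢ.
−0.31·log₂(0.31) = 0.5238
−0.05·log₂(0.05) = 0.2161
−0.27·log₂(0.27) = 0.5100
−0.08·log₂(0.08) = 0.2915
−0.10·log₂(0.10) = 0.3322
−0.19·log₂(0.19) = 0.4552
Sum ≈ 2.3288 → 2.3288 bits.

2.3288 bits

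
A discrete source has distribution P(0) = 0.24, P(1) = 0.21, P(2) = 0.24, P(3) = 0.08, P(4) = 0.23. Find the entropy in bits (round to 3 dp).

H = −Σ pᵢ log₂ pᵢ.
−0.24·log₂(0.24) = 0.4941
−0.21·log₂(0.21) = 0.4728
−0.24·log₂(0.24) = 0.4941
−0.08·log₂(0.08) = 0.2915
−0.23·log₂(0.23) = 0.4877
Sum ≈ 2.2403 → 2.240 bits.

2.240 bits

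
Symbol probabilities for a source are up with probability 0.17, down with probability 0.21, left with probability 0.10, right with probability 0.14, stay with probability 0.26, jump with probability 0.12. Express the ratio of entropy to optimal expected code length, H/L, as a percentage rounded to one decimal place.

99.2%

Entropy H = −Σ p log₂ p ≈ 2.5091 bits.
Huffman merges: 1/10+3/25→11/50; 7/50+17/100→31/100; 21/100+11/50→43/100; 13/50+31/100→57/100; 43/100+57/100→1. L = 253/100 ≈ 2.5300.
Efficiency = H/L = 2.5091/2.5300 = 99.2%.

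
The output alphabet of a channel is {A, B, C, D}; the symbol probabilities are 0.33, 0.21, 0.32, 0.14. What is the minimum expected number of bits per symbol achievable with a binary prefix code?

Repeatedly combine the two least-probable nodes; the expected code length is the sum of the merged weights.
merge 7/50 + 21/100 → 7/20
merge 8/25 + 33/100 → 13/20
merge 7/20 + 13/20 → 1
L = 7/20 + 13/20 + 1 = 2 bits/symbol.

2 bits/symbol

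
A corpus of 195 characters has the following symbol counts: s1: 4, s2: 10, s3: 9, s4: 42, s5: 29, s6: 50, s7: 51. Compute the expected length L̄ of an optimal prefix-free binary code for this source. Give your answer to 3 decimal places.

Probabilities are the counts divided by 195.
Repeatedly combine the two least-probable nodes; the expected code length is the sum of the merged weights.
merge 4/195 + 3/65 → 1/15
merge 2/39 + 1/15 → 23/195
merge 23/195 + 29/195 → 4/15
merge 14/65 + 10/39 → 92/195
merge 17/65 + 4/15 → 103/195
merge 92/195 + 103/195 → 1
L = 1/15 + 23/195 + 4/15 + 92/195 + 103/195 + 1 = 478/195 ≈ 2.451 bits/symbol.

2.451 bits/symbol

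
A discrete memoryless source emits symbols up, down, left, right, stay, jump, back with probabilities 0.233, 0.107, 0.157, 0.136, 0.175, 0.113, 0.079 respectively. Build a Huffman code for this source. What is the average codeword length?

2.767 bits/symbol

Repeatedly combine the two least-probable nodes; the expected code length is the sum of the merged weights.
merge 79/1000 + 107/1000 → 93/500
merge 113/1000 + 17/125 → 249/1000
merge 157/1000 + 7/40 → 83/250
merge 93/500 + 233/1000 → 419/1000
merge 249/1000 + 83/250 → 581/1000
merge 419/1000 + 581/1000 → 1
L = 93/500 + 249/1000 + 83/250 + 419/1000 + 581/1000 + 1 = 2767/1000 = 2.767 bits/symbol.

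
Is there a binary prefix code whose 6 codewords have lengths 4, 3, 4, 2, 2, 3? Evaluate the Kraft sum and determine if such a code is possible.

With common denominator 2^4 = 16: Σ 2^(−ℓᵢ) = 1/16 + 2/16 + 1/16 + 4/16 + 4/16 + 2/16 = 14/16 = 0.875.
Kraft's inequality requires Σ ≤ 1; here Σ = 0.875 ≤ 1, so such a prefix code exists.

0.875; yes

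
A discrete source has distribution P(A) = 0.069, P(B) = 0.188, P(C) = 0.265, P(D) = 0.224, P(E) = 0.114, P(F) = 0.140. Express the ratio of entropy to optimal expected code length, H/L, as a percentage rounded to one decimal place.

Entropy H = −Σ p log₂ p ≈ 2.4649 bits.
Huffman merges: 69/1000+57/500→183/1000; 7/50+183/1000→323/1000; 47/250+28/125→103/250; 53/200+323/1000→147/250; 103/250+147/250→1. L = 1253/500 ≈ 2.5060.
Efficiency = H/L = 2.4649/2.5060 = 98.4%.

98.4%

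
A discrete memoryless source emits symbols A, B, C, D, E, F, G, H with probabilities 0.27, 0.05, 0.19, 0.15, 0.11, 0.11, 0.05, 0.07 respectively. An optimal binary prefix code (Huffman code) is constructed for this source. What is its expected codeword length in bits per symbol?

Repeatedly combine the two least-probable nodes; the expected code length is the sum of the merged weights.
merge 1/20 + 1/20 → 1/10
merge 7/100 + 1/10 → 17/100
merge 11/100 + 11/100 → 11/50
merge 3/20 + 17/100 → 8/25
merge 19/100 + 11/50 → 41/100
merge 27/100 + 8/25 → 59/100
merge 41/100 + 59/100 → 1
L = 1/10 + 17/100 + 11/50 + 8/25 + 41/100 + 59/100 + 1 = 281/100 = 2.81 bits/symbol.

2.81 bits/symbol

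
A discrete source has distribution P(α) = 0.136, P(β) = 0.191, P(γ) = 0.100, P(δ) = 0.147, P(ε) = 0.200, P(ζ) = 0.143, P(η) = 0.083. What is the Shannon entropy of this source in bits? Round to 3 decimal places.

H = −Σ pᵢ log₂ pᵢ.
−0.136·log₂(0.136) = 0.3915
−0.191·log₂(0.191) = 0.4562
−0.100·log₂(0.100) = 0.3322
−0.147·log₂(0.147) = 0.4066
−0.200·log₂(0.200) = 0.4644
−0.143·log₂(0.143) = 0.4012
−0.083·log₂(0.083) = 0.2980
Sum ≈ 2.7501 → 2.750 bits.

2.750 bits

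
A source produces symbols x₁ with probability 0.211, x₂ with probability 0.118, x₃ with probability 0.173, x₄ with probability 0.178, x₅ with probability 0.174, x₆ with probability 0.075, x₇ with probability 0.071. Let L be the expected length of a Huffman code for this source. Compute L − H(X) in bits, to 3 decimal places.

Entropy H = −Σ p log₂ p ≈ 2.7087 bits.
Huffman merges: 71/1000+3/40→73/500; 59/500+73/500→33/125; 173/1000+87/500→347/1000; 89/500+211/1000→389/1000; 33/125+347/1000→611/1000; 389/1000+611/1000→1. L = 2757/1000 ≈ 2.7570.
L − H = 2.7570 − 2.7087 = 0.048 bits.

0.048 bits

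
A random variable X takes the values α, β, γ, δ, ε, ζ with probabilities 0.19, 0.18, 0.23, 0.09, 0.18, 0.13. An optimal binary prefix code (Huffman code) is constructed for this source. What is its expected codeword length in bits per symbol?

2.58 bits/symbol

Repeatedly combine the two least-probable nodes; the expected code length is the sum of the merged weights.
merge 9/100 + 13/100 → 11/50
merge 9/50 + 9/50 → 9/25
merge 19/100 + 11/50 → 41/100
merge 23/100 + 9/25 → 59/100
merge 41/100 + 59/100 → 1
L = 11/50 + 9/25 + 41/100 + 59/100 + 1 = 129/50 = 2.58 bits/symbol.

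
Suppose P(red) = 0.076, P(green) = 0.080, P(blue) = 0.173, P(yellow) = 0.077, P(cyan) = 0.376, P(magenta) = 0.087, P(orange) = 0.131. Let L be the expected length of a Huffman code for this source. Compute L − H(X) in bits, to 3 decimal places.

0.050 bits

Entropy H = −Σ p log₂ p ≈ 2.5180 bits.
Huffman merges: 19/250+77/1000→153/1000; 2/25+87/1000→167/1000; 131/1000+153/1000→71/250; 167/1000+173/1000→17/50; 71/250+17/50→78/125; 47/125+78/125→1. L = 321/125 ≈ 2.5680.
L − H = 2.5680 − 2.5180 = 0.050 bits.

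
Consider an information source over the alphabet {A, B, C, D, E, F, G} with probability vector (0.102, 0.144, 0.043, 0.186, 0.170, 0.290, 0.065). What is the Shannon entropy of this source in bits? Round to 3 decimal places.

H = −Σ pᵢ log₂ pᵢ.
−0.102·log₂(0.102) = 0.3359
−0.144·log₂(0.144) = 0.4026
−0.043·log₂(0.043) = 0.1952
−0.186·log₂(0.186) = 0.4514
−0.170·log₂(0.170) = 0.4346
−0.290·log₂(0.290) = 0.5179
−0.065·log₂(0.065) = 0.2563
Sum ≈ 2.5939 → 2.594 bits.

2.594 bits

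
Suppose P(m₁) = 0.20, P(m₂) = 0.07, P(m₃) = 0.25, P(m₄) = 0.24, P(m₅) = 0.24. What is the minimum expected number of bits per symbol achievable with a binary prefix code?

Repeatedly combine the two least-probable nodes; the expected code length is the sum of the merged weights.
merge 7/100 + 1/5 → 27/100
merge 6/25 + 6/25 → 12/25
merge 1/4 + 27/100 → 13/25
merge 12/25 + 13/25 → 1
L = 27/100 + 12/25 + 13/25 + 1 = 227/100 = 2.27 bits/symbol.

2.27 bits/symbol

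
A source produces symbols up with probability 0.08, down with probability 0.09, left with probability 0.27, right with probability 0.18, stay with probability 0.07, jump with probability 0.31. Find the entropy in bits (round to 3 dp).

H = −Σ pᵢ log₂ pᵢ.
−0.08·log₂(0.08) = 0.2915
−0.09·log₂(0.09) = 0.3127
−0.27·log₂(0.27) = 0.5100
−0.18·log₂(0.18) = 0.4453
−0.07·log₂(0.07) = 0.2686
−0.31·log₂(0.31) = 0.5238
Sum ≈ 2.3518 → 2.352 bits.

2.352 bits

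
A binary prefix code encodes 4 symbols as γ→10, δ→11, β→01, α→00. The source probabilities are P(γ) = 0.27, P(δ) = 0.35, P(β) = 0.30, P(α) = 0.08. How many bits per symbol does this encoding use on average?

L̄ = Σ pᵢ·ℓᵢ = 0.27·2 + 0.35·2 + 0.30·2 + 0.08·2 = 2 bits/symbol.

2 bits/symbol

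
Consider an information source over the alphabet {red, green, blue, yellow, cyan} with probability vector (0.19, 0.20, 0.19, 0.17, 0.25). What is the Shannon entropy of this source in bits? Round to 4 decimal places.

H = −Σ pᵢ log₂ pᵢ.
−0.19·log₂(0.19) = 0.4552
−0.20·log₂(0.20) = 0.4644
−0.19·log₂(0.19) = 0.4552
−0.17·log₂(0.17) = 0.4346
−0.25·log₂(0.25) = 0.5000
Sum ≈ 2.3094 → 2.3094 bits.

2.3094 bits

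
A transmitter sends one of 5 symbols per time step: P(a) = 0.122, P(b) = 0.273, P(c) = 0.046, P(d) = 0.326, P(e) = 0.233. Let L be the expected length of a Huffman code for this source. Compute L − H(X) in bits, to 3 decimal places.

Entropy H = −Σ p log₂ p ≈ 2.1028 bits.
Huffman merges: 23/500+61/500→21/125; 21/125+233/1000→401/1000; 273/1000+163/500→599/1000; 401/1000+599/1000→1. L = 271/125 ≈ 2.1680.
L − H = 2.1680 − 2.1028 = 0.065 bits.

0.065 bits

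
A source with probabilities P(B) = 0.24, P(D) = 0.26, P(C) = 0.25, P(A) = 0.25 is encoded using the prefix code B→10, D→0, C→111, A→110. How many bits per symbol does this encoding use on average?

L̄ = Σ pᵢ·ℓᵢ = 0.24·2 + 0.26·1 + 0.25·3 + 0.25·3 = 2.24 bits/symbol.

2.24 bits/symbol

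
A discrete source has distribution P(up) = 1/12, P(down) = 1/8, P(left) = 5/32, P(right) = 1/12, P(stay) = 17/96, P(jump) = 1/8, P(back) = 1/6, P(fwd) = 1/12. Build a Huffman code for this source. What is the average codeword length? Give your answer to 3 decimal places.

2.990 bits/symbol

Repeatedly combine the two least-probable nodes; the expected code length is the sum of the merged weights.
merge 1/12 + 1/12 → 1/6
merge 1/12 + 1/8 → 5/24
merge 1/8 + 5/32 → 9/32
merge 1/6 + 1/6 → 1/3
merge 17/96 + 5/24 → 37/96
merge 9/32 + 1/3 → 59/96
merge 37/96 + 59/96 → 1
L = 1/6 + 5/24 + 9/32 + 1/3 + 37/96 + 59/96 + 1 = 287/96 ≈ 2.990 bits/symbol.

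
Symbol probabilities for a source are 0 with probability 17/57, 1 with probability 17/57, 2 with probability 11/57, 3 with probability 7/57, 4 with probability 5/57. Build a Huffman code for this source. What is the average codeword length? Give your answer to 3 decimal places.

2.211 bits/symbol

Repeatedly combine the two least-probable nodes; the expected code length is the sum of the merged weights.
merge 5/57 + 7/57 → 4/19
merge 11/57 + 4/19 → 23/57
merge 17/57 + 17/57 → 34/57
merge 23/57 + 34/57 → 1
L = 4/19 + 23/57 + 34/57 + 1 = 42/19 ≈ 2.211 bits/symbol.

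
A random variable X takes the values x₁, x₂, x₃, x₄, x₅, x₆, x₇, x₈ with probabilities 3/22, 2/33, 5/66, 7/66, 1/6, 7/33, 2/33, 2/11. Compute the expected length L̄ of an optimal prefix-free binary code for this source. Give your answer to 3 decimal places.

Repeatedly combine the two least-probable nodes; the expected code length is the sum of the merged weights.
merge 2/33 + 2/33 → 4/33
merge 5/66 + 7/66 → 2/11
merge 4/33 + 3/22 → 17/66
merge 1/6 + 2/11 → 23/66
merge 2/11 + 7/33 → 13/33
merge 17/66 + 23/66 → 20/33
merge 13/33 + 20/33 → 1
L = 4/33 + 2/11 + 17/66 + 23/66 + 13/33 + 20/33 + 1 = 32/11 ≈ 2.909 bits/symbol.

2.909 bits/symbol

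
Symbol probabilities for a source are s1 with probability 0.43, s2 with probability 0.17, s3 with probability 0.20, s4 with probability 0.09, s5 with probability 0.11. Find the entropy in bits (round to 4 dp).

2.0855 bits

H = −Σ pᵢ log₂ pᵢ.
−0.43·log₂(0.43) = 0.5236
−0.17·log₂(0.17) = 0.4346
−0.20·log₂(0.20) = 0.4644
−0.09·log₂(0.09) = 0.3127
−0.11·log₂(0.11) = 0.3503
Sum ≈ 2.0855 → 2.0855 bits.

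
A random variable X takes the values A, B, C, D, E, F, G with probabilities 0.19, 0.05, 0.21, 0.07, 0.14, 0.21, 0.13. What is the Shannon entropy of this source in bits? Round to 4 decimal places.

2.6653 bits

H = −Σ pᵢ log₂ pᵢ.
−0.19·log₂(0.19) = 0.4552
−0.05·log₂(0.05) = 0.2161
−0.21·log₂(0.21) = 0.4728
−0.07·log₂(0.07) = 0.2686
−0.14·log₂(0.14) = 0.3971
−0.21·log₂(0.21) = 0.4728
−0.13·log₂(0.13) = 0.3826
Sum ≈ 2.6653 → 2.6653 bits.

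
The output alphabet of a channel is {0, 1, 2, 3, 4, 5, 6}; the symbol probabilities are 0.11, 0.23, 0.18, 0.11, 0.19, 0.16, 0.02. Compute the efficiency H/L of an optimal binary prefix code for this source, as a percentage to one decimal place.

96.9%

Entropy H = −Σ p log₂ p ≈ 2.6247 bits.
Huffman merges: 1/50+11/100→13/100; 11/100+13/100→6/25; 4/25+9/50→17/50; 19/100+23/100→21/50; 6/25+17/50→29/50; 21/50+29/50→1. L = 271/100 ≈ 2.7100.
Efficiency = H/L = 2.6247/2.7100 = 96.9%.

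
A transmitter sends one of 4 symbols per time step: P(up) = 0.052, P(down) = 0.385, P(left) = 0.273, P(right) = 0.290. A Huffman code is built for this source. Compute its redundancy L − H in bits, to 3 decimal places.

Entropy H = −Σ p log₂ p ≈ 1.7812 bits.
Huffman merges: 13/250+273/1000→13/40; 29/100+13/40→123/200; 77/200+123/200→1. L = 97/50 ≈ 1.9400.
L − H = 1.9400 − 1.7812 = 0.159 bits.

0.159 bits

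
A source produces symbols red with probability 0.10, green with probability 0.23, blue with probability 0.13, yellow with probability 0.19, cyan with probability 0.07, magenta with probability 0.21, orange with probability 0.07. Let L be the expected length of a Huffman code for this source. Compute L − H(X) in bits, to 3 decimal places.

0.032 bits

Entropy H = −Σ p log₂ p ≈ 2.6677 bits.
Huffman merges: 7/100+7/100→7/50; 1/10+13/100→23/100; 7/50+19/100→33/100; 21/100+23/100→11/25; 23/100+33/100→14/25; 11/25+14/25→1. L = 27/10 ≈ 2.7000.
L − H = 2.7000 − 2.6677 = 0.032 bits.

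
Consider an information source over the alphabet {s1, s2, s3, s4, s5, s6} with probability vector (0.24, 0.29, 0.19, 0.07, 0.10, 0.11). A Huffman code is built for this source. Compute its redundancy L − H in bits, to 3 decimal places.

0.032 bits

Entropy H = −Σ p log₂ p ≈ 2.4183 bits.
Huffman merges: 7/100+1/10→17/100; 11/100+17/100→7/25; 19/100+6/25→43/100; 7/25+29/100→57/100; 43/100+57/100→1. L = 49/20 ≈ 2.4500.
L − H = 2.4500 − 2.4183 = 0.032 bits.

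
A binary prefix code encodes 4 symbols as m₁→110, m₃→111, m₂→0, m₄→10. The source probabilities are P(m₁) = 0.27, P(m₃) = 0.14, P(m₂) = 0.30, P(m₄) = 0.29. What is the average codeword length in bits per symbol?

2.11 bits/symbol

L̄ = Σ pᵢ·ℓᵢ = 0.27·3 + 0.14·3 + 0.30·1 + 0.29·2 = 2.11 bits/symbol.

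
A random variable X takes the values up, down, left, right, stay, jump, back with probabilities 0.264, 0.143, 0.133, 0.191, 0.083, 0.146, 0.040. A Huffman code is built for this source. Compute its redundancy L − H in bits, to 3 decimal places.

0.027 bits

Entropy H = −Σ p log₂ p ≈ 2.6408 bits.
Huffman merges: 1/25+83/1000→123/1000; 123/1000+133/1000→32/125; 143/1000+73/500→289/1000; 191/1000+32/125→447/1000; 33/125+289/1000→553/1000; 447/1000+553/1000→1. L = 667/250 ≈ 2.6680.
L − H = 2.6680 − 2.6408 = 0.027 bits.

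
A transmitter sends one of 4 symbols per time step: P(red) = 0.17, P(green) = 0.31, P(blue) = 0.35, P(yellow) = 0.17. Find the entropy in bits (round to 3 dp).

1.923 bits

H = −Σ pᵢ log₂ pᵢ.
−0.17·log₂(0.17) = 0.4346
−0.31·log₂(0.31) = 0.5238
−0.35·log₂(0.35) = 0.5301
−0.17·log₂(0.17) = 0.4346
Sum ≈ 1.9231 → 1.923 bits.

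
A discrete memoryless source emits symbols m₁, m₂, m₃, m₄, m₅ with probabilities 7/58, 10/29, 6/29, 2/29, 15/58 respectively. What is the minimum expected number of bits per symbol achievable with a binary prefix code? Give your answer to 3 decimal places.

2.190 bits/symbol

Repeatedly combine the two least-probable nodes; the expected code length is the sum of the merged weights.
merge 2/29 + 7/58 → 11/58
merge 11/58 + 6/29 → 23/58
merge 15/58 + 10/29 → 35/58
merge 23/58 + 35/58 → 1
L = 11/58 + 23/58 + 35/58 + 1 = 127/58 ≈ 2.190 bits/symbol.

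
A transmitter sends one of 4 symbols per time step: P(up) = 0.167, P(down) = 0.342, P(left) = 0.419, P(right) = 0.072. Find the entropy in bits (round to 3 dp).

1.760 bits

H = −Σ pᵢ log₂ pᵢ.
−0.167·log₂(0.167) = 0.4312
−0.342·log₂(0.342) = 0.5294
−0.419·log₂(0.419) = 0.5258
−0.072·log₂(0.072) = 0.2733
Sum ≈ 1.7597 → 1.760 bits.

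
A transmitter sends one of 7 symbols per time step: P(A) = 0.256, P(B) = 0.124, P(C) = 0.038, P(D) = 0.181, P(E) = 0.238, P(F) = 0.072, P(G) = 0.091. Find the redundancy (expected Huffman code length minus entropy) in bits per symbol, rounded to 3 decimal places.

Entropy H = −Σ p log₂ p ≈ 2.5832 bits.
Huffman merges: 19/500+9/125→11/100; 91/1000+11/100→201/1000; 31/250+181/1000→61/200; 201/1000+119/500→439/1000; 32/125+61/200→561/1000; 439/1000+561/1000→1. L = 327/125 ≈ 2.6160.
L − H = 2.6160 − 2.5832 = 0.033 bits.

0.033 bits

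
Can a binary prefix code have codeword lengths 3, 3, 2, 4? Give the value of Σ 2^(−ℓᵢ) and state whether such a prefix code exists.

0.5625; yes

With common denominator 2^4 = 16: Σ 2^(−ℓᵢ) = 2/16 + 2/16 + 4/16 + 1/16 = 9/16 = 0.5625.
Kraft's inequality requires Σ ≤ 1; here Σ = 0.5625 ≤ 1, so such a prefix code exists.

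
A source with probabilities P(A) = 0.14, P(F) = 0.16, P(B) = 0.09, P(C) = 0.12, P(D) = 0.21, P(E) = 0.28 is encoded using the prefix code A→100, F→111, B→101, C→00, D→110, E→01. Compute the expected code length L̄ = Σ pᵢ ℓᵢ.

L̄ = Σ pᵢ·ℓᵢ = 0.14·3 + 0.16·3 + 0.09·3 + 0.12·2 + 0.21·3 + 0.28·2 = 2.6 bits/symbol.

2.6 bits/symbol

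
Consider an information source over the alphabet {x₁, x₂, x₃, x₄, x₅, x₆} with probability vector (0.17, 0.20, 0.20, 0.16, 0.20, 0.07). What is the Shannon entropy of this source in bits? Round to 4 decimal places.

H = −Σ pᵢ log₂ pᵢ.
−0.17·log₂(0.17) = 0.4346
−0.20·log₂(0.20) = 0.4644
−0.20·log₂(0.20) = 0.4644
−0.16·log₂(0.16) = 0.4230
−0.20·log₂(0.20) = 0.4644
−0.07·log₂(0.07) = 0.2686
Sum ≈ 2.5193 → 2.5193 bits.

2.5193 bits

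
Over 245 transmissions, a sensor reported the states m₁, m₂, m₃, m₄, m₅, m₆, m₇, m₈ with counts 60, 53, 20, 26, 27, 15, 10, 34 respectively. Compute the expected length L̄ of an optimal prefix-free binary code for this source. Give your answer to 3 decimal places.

2.824 bits/symbol

Probabilities are the counts divided by 245.
Repeatedly combine the two least-probable nodes; the expected code length is the sum of the merged weights.
merge 2/49 + 3/49 → 5/49
merge 4/49 + 5/49 → 9/49
merge 26/245 + 27/245 → 53/245
merge 34/245 + 9/49 → 79/245
merge 53/245 + 53/245 → 106/245
merge 12/49 + 79/245 → 139/245
merge 106/245 + 139/245 → 1
L = 5/49 + 9/49 + 53/245 + 79/245 + 106/245 + 139/245 + 1 = 692/245 ≈ 2.824 bits/symbol.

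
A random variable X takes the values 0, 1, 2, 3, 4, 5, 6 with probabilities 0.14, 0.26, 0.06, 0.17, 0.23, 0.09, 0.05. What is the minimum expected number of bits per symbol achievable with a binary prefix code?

Repeatedly combine the two least-probable nodes; the expected code length is the sum of the merged weights.
merge 1/20 + 3/50 → 11/100
merge 9/100 + 11/100 → 1/5
merge 7/50 + 17/100 → 31/100
merge 1/5 + 23/100 → 43/100
merge 13/50 + 31/100 → 57/100
merge 43/100 + 57/100 → 1
L = 11/100 + 1/5 + 31/100 + 43/100 + 57/100 + 1 = 131/50 = 2.62 bits/symbol.

2.62 bits/symbol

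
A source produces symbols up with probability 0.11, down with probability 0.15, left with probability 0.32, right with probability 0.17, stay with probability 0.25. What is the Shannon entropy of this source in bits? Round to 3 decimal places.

2.221 bits

H = −Σ pᵢ log₂ pᵢ.
−0.11·log₂(0.11) = 0.3503
−0.15·log₂(0.15) = 0.4105
−0.32·log₂(0.32) = 0.5260
−0.17·log₂(0.17) = 0.4346
−0.25·log₂(0.25) = 0.5000
Sum ≈ 2.2215 → 2.221 bits.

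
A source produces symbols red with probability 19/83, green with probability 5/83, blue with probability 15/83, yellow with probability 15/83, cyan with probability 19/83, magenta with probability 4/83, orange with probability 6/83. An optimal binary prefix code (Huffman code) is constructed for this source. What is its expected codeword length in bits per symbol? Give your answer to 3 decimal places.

2.651 bits/symbol

Repeatedly combine the two least-probable nodes; the expected code length is the sum of the merged weights.
merge 4/83 + 5/83 → 9/83
merge 6/83 + 9/83 → 15/83
merge 15/83 + 15/83 → 30/83
merge 15/83 + 19/83 → 34/83
merge 19/83 + 30/83 → 49/83
merge 34/83 + 49/83 → 1
L = 9/83 + 15/83 + 30/83 + 34/83 + 49/83 + 1 = 220/83 ≈ 2.651 bits/symbol.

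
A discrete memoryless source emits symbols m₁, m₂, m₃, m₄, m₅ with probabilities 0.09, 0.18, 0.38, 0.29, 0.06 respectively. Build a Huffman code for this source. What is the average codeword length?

2.1 bits/symbol

Repeatedly combine the two least-probable nodes; the expected code length is the sum of the merged weights.
merge 3/50 + 9/100 → 3/20
merge 3/20 + 9/50 → 33/100
merge 29/100 + 33/100 → 31/50
merge 19/50 + 31/50 → 1
L = 3/20 + 33/100 + 31/50 + 1 = 21/10 = 2.1 bits/symbol.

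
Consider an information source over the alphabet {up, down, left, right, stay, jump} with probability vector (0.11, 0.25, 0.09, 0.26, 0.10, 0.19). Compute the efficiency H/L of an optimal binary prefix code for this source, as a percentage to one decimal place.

Entropy H = −Σ p log₂ p ≈ 2.4556 bits.
Huffman merges: 9/100+1/10→19/100; 11/100+19/100→3/10; 19/100+1/4→11/25; 13/50+3/10→14/25; 11/25+14/25→1. L = 249/100 ≈ 2.4900.
Efficiency = H/L = 2.4556/2.4900 = 98.6%.

98.6%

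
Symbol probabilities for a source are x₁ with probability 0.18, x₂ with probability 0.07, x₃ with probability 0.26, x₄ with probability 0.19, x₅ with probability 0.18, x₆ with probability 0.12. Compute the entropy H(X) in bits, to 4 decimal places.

H = −Σ pᵢ log₂ pᵢ.
−0.18·log₂(0.18) = 0.4453
−0.07·log₂(0.07) = 0.2686
−0.26·log₂(0.26) = 0.5053
−0.19·log₂(0.19) = 0.4552
−0.18·log₂(0.18) = 0.4453
−0.12·log₂(0.12) = 0.3671
Sum ≈ 2.4868 → 2.4868 bits.

2.4868 bits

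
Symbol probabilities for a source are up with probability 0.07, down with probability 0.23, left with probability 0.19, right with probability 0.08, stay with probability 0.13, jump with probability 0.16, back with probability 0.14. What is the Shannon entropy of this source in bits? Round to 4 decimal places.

2.7057 bits

H = −Σ pᵢ log₂ pᵢ.
−0.07·log₂(0.07) = 0.2686
−0.23·log₂(0.23) = 0.4877
−0.19·log₂(0.19) = 0.4552
−0.08·log₂(0.08) = 0.2915
−0.13·log₂(0.13) = 0.3826
−0.16·log₂(0.16) = 0.4230
−0.14·log₂(0.14) = 0.3971
Sum ≈ 2.7057 → 2.7057 bits.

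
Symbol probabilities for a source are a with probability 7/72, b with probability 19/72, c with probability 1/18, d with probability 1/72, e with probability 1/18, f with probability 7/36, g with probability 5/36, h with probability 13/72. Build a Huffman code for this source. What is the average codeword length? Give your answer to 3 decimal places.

Repeatedly combine the two least-probable nodes; the expected code length is the sum of the merged weights.
merge 1/72 + 1/18 → 5/72
merge 1/18 + 5/72 → 1/8
merge 7/72 + 1/8 → 2/9
merge 5/36 + 13/72 → 23/72
merge 7/36 + 2/9 → 5/12
merge 19/72 + 23/72 → 7/12
merge 5/12 + 7/12 → 1
L = 5/72 + 1/8 + 2/9 + 23/72 + 5/12 + 7/12 + 1 = 197/72 ≈ 2.736 bits/symbol.

2.736 bits/symbol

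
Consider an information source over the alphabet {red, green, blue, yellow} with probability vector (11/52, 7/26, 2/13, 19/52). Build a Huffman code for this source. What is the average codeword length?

2 bits/symbol

Repeatedly combine the two least-probable nodes; the expected code length is the sum of the merged weights.
merge 2/13 + 11/52 → 19/52
merge 7/26 + 19/52 → 33/52
merge 19/52 + 33/52 → 1
L = 19/52 + 33/52 + 1 = 2 bits/symbol.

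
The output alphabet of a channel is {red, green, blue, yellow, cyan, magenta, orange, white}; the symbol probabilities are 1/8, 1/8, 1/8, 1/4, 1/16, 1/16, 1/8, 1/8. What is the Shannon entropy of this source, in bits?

Each probability is a power of 1/2, so log₂(1/p) is an integer.
H = Σ p·log₂(1/p) = 1/8·3 + 1/8·3 + 1/8·3 + 1/4·2 + 1/16·4 + 1/16·4 + 1/8·3 + 1/8·3 = 2.875 bits.

2.875 bits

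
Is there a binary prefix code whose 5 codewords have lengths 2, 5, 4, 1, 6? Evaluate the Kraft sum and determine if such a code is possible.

With common denominator 2^6 = 64: Σ 2^(−ℓᵢ) = 16/64 + 2/64 + 4/64 + 32/64 + 1/64 = 55/64 = 0.859375.
Kraft's inequality requires Σ ≤ 1; here Σ = 0.859375 ≤ 1, so such a prefix code exists.

0.859375; yes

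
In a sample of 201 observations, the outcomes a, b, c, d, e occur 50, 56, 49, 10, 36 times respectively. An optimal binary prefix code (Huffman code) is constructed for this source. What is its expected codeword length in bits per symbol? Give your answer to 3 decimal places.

Probabilities are the counts divided by 201.
Repeatedly combine the two least-probable nodes; the expected code length is the sum of the merged weights.
merge 10/201 + 12/67 → 46/201
merge 46/201 + 49/201 → 95/201
merge 50/201 + 56/201 → 106/201
merge 95/201 + 106/201 → 1
L = 46/201 + 95/201 + 106/201 + 1 = 448/201 ≈ 2.229 bits/symbol.

2.229 bits/symbol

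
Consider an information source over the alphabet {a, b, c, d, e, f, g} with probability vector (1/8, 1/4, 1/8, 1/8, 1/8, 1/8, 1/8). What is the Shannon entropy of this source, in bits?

2.75 bits

Each probability is a power of 1/2, so log₂(1/p) is an integer.
H = Σ p·log₂(1/p) = 1/8·3 + 1/4·2 + 1/8·3 + 1/8·3 + 1/8·3 + 1/8·3 + 1/8·3 = 2.75 bits.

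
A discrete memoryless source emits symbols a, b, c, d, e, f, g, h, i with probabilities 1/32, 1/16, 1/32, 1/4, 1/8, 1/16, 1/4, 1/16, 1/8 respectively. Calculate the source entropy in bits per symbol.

Each probability is a power of 1/2, so log₂(1/p) is an integer.
H = Σ p·log₂(1/p) = 1/32·5 + 1/16·4 + 1/32·5 + 1/4·2 + 1/8·3 + 1/16·4 + 1/4·2 + 1/16·4 + 1/8·3 = 2.8125 bits.

2.8125 bits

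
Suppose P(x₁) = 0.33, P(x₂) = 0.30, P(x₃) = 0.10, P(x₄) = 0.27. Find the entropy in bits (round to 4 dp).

1.8911 bits

H = −Σ pᵢ log₂ pᵢ.
−0.33·log₂(0.33) = 0.5278
−0.30·log₂(0.30) = 0.5211
−0.10·log₂(0.10) = 0.3322
−0.27·log₂(0.27) = 0.5100
Sum ≈ 1.8911 → 1.8911 bits.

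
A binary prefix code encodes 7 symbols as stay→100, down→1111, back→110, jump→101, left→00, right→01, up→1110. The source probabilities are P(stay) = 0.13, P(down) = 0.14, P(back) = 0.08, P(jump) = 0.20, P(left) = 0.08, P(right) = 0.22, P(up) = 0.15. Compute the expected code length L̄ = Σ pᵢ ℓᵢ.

2.99 bits/symbol

L̄ = Σ pᵢ·ℓᵢ = 0.13·3 + 0.14·4 + 0.08·3 + 0.20·3 + 0.08·2 + 0.22·2 + 0.15·4 = 2.99 bits/symbol.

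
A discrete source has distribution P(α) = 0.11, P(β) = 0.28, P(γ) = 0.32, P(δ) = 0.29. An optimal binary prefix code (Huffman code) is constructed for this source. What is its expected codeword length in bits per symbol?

Repeatedly combine the two least-probable nodes; the expected code length is the sum of the merged weights.
merge 11/100 + 7/25 → 39/100
merge 29/100 + 8/25 → 61/100
merge 39/100 + 61/100 → 1
L = 39/100 + 61/100 + 1 = 2 bits/symbol.

2 bits/symbol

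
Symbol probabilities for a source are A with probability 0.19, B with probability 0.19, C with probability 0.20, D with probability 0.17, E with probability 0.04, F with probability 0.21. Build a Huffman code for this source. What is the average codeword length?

Repeatedly combine the two least-probable nodes; the expected code length is the sum of the merged weights.
merge 1/25 + 17/100 → 21/100
merge 19/100 + 19/100 → 19/50
merge 1/5 + 21/100 → 41/100
merge 21/100 + 19/50 → 59/100
merge 41/100 + 59/100 → 1
L = 21/100 + 19/50 + 41/100 + 59/100 + 1 = 259/100 = 2.59 bits/symbol.

2.59 bits/symbol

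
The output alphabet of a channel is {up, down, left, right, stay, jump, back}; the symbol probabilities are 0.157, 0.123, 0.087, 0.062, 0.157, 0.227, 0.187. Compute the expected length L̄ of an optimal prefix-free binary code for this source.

2.735 bits/symbol

Repeatedly combine the two least-probable nodes; the expected code length is the sum of the merged weights.
merge 31/500 + 87/1000 → 149/1000
merge 123/1000 + 149/1000 → 34/125
merge 157/1000 + 157/1000 → 157/500
merge 187/1000 + 227/1000 → 207/500
merge 34/125 + 157/500 → 293/500
merge 207/500 + 293/500 → 1
L = 149/1000 + 34/125 + 157/500 + 207/500 + 293/500 + 1 = 547/200 = 2.735 bits/symbol.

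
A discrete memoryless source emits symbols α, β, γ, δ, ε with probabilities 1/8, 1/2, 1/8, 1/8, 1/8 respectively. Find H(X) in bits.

2 bits

Each probability is a power of 1/2, so log₂(1/p) is an integer.
H = Σ p·log₂(1/p) = 1/8·3 + 1/2·1 + 1/8·3 + 1/8·3 + 1/8·3 = 2 bits.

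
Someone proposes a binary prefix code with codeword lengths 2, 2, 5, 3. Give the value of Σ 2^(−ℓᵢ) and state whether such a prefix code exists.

With common denominator 2^5 = 32: Σ 2^(−ℓᵢ) = 8/32 + 8/32 + 1/32 + 4/32 = 21/32 = 0.65625.
Kraft's inequality requires Σ ≤ 1; here Σ = 0.65625 ≤ 1, so such a prefix code exists.

0.65625; yes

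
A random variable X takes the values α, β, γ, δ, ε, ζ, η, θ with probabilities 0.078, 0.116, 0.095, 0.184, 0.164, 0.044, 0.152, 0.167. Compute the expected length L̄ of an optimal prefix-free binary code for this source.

Repeatedly combine the two least-probable nodes; the expected code length is the sum of the merged weights.
merge 11/250 + 39/500 → 61/500
merge 19/200 + 29/250 → 211/1000
merge 61/500 + 19/125 → 137/500
merge 41/250 + 167/1000 → 331/1000
merge 23/125 + 211/1000 → 79/200
merge 137/500 + 331/1000 → 121/200
merge 79/200 + 121/200 → 1
L = 61/500 + 211/1000 + 137/500 + 331/1000 + 79/200 + 121/200 + 1 = 1469/500 = 2.938 bits/symbol.

2.938 bits/symbol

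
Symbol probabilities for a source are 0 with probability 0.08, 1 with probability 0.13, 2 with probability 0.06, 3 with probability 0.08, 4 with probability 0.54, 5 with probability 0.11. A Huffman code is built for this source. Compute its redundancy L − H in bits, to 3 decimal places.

Entropy H = −Σ p log₂ p ≈ 2.0395 bits.
Huffman merges: 3/50+2/25→7/50; 2/25+11/100→19/100; 13/100+7/50→27/100; 19/100+27/100→23/50; 23/50+27/50→1. L = 103/50 ≈ 2.0600.
L − H = 2.0600 − 2.0395 = 0.020 bits.

0.020 bits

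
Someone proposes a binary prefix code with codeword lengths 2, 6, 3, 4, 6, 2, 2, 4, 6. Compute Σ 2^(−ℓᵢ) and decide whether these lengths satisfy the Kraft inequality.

1.046875; no

With common denominator 2^6 = 64: Σ 2^(−ℓᵢ) = 16/64 + 1/64 + 8/64 + 4/64 + 1/64 + 16/64 + 16/64 + 4/64 + 1/64 = 67/64 = 1.046875.
Kraft's inequality requires Σ ≤ 1; here Σ = 1.046875 > 1, so no such prefix code exists.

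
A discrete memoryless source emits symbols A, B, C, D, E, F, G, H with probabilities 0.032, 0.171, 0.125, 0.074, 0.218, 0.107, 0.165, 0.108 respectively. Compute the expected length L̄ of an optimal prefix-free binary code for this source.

2.888 bits/symbol

Repeatedly combine the two least-probable nodes; the expected code length is the sum of the merged weights.
merge 4/125 + 37/500 → 53/500
merge 53/500 + 107/1000 → 213/1000
merge 27/250 + 1/8 → 233/1000
merge 33/200 + 171/1000 → 42/125
merge 213/1000 + 109/500 → 431/1000
merge 233/1000 + 42/125 → 569/1000
merge 431/1000 + 569/1000 → 1
L = 53/500 + 213/1000 + 233/1000 + 42/125 + 431/1000 + 569/1000 + 1 = 361/125 = 2.888 bits/symbol.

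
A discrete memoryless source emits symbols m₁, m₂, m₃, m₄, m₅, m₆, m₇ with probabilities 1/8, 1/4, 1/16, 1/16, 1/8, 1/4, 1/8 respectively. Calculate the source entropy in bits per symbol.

2.625 bits

Each probability is a power of 1/2, so log₂(1/p) is an integer.
H = Σ p·log₂(1/p) = 1/8·3 + 1/4·2 + 1/16·4 + 1/16·4 + 1/8·3 + 1/4·2 + 1/8·3 = 2.625 bits.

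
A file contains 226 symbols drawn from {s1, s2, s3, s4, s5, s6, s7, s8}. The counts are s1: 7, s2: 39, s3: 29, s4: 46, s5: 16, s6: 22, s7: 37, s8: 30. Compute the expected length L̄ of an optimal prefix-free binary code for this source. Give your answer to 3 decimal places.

2.898 bits/symbol

Probabilities are the counts divided by 226.
Repeatedly combine the two least-probable nodes; the expected code length is the sum of the merged weights.
merge 7/226 + 8/113 → 23/226
merge 11/113 + 23/226 → 45/226
merge 29/226 + 15/113 → 59/226
merge 37/226 + 39/226 → 38/113
merge 45/226 + 23/113 → 91/226
merge 59/226 + 38/113 → 135/226
merge 91/226 + 135/226 → 1
L = 23/226 + 45/226 + 59/226 + 38/113 + 91/226 + 135/226 + 1 = 655/226 ≈ 2.898 bits/symbol.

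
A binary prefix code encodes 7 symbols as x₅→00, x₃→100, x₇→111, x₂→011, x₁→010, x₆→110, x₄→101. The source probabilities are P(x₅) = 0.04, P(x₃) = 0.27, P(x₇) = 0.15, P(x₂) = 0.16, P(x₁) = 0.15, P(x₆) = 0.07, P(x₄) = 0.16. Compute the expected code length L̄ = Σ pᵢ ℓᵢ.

L̄ = Σ pᵢ·ℓᵢ = 0.04·2 + 0.27·3 + 0.15·3 + 0.16·3 + 0.15·3 + 0.07·3 + 0.16·3 = 2.96 bits/symbol.

2.96 bits/symbol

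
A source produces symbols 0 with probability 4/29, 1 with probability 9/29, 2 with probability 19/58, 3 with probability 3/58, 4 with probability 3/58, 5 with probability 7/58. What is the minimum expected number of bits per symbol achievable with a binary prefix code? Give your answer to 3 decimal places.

2.328 bits/symbol

Repeatedly combine the two least-probable nodes; the expected code length is the sum of the merged weights.
merge 3/58 + 3/58 → 3/29
merge 3/29 + 7/58 → 13/58
merge 4/29 + 13/58 → 21/58
merge 9/29 + 19/58 → 37/58
merge 21/58 + 37/58 → 1
L = 3/29 + 13/58 + 21/58 + 37/58 + 1 = 135/58 ≈ 2.328 bits/symbol.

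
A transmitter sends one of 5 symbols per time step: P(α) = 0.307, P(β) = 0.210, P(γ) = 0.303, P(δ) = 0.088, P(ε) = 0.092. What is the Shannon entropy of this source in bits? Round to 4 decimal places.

H = −Σ pᵢ log₂ pᵢ.
−0.307·log₂(0.307) = 0.5230
−0.210·log₂(0.210) = 0.4728
−0.303·log₂(0.303) = 0.5220
−0.088·log₂(0.088) = 0.3086
−0.092·log₂(0.092) = 0.3167
Sum ≈ 2.1431 → 2.1431 bits.

2.1431 bits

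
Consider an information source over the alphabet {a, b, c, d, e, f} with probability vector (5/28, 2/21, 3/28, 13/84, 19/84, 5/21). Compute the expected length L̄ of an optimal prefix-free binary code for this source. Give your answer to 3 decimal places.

2.536 bits/symbol

Repeatedly combine the two least-probable nodes; the expected code length is the sum of the merged weights.
merge 2/21 + 3/28 → 17/84
merge 13/84 + 5/28 → 1/3
merge 17/84 + 19/84 → 3/7
merge 5/21 + 1/3 → 4/7
merge 3/7 + 4/7 → 1
L = 17/84 + 1/3 + 3/7 + 4/7 + 1 = 71/28 ≈ 2.536 bits/symbol.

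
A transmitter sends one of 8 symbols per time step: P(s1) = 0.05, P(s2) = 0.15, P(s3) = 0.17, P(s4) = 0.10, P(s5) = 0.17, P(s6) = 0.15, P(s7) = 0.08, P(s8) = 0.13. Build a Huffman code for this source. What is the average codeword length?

2.96 bits/symbol

Repeatedly combine the two least-probable nodes; the expected code length is the sum of the merged weights.
merge 1/20 + 2/25 → 13/100
merge 1/10 + 13/100 → 23/100
merge 13/100 + 3/20 → 7/25
merge 3/20 + 17/100 → 8/25
merge 17/100 + 23/100 → 2/5
merge 7/25 + 8/25 → 3/5
merge 2/5 + 3/5 → 1
L = 13/100 + 23/100 + 7/25 + 8/25 + 2/5 + 3/5 + 1 = 74/25 = 2.96 bits/symbol.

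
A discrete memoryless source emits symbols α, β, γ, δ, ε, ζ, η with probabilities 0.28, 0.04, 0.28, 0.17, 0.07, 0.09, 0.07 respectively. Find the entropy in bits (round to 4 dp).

H = −Σ pᵢ log₂ pᵢ.
−0.28·log₂(0.28) = 0.5142
−0.04·log₂(0.04) = 0.1858
−0.28·log₂(0.28) = 0.5142
−0.17·log₂(0.17) = 0.4346
−0.07·log₂(0.07) = 0.2686
−0.09·log₂(0.09) = 0.3127
−0.07·log₂(0.07) = 0.2686
Sum ≈ 2.4985 → 2.4985 bits.

2.4985 bits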